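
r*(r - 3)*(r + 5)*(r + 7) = r^4 + 9*r^3 - r^2 - 105*r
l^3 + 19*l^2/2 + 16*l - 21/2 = (l - 1/2)*(l + 3)*(l + 7)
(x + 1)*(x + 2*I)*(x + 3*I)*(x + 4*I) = x^4 + x^3 + 9*I*x^3 - 26*x^2 + 9*I*x^2 - 26*x - 24*I*x - 24*I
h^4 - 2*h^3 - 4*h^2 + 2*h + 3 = (h - 3)*(h - 1)*(h + 1)^2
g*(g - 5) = g^2 - 5*g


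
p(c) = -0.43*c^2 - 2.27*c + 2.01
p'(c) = -0.86*c - 2.27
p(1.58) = -2.65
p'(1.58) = -3.63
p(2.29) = -5.44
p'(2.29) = -4.24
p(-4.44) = 3.61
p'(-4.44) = 1.55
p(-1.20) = 4.11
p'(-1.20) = -1.24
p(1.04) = -0.82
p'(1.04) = -3.16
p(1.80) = -3.47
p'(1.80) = -3.82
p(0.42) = 0.98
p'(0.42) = -2.63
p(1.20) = -1.33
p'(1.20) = -3.30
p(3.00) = -8.67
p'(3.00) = -4.85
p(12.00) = -87.15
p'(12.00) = -12.59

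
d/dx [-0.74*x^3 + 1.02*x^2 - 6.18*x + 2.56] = -2.22*x^2 + 2.04*x - 6.18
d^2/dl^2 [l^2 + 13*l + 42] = 2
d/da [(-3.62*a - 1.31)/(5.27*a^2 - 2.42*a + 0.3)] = (19.0774*a^2 + 13.8074*a - 4.2562)/(27.7729*a^4 - 25.5068*a^3 + 9.0184*a^2 - 1.452*a + 0.09)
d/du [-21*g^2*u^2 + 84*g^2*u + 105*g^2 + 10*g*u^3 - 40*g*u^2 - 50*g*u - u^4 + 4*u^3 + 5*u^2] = -42*g^2*u + 84*g^2 + 30*g*u^2 - 80*g*u - 50*g - 4*u^3 + 12*u^2 + 10*u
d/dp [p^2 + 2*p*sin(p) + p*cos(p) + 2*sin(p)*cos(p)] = -p*sin(p) + 2*p*cos(p) + 2*p + 2*sin(p) + cos(p) + 2*cos(2*p)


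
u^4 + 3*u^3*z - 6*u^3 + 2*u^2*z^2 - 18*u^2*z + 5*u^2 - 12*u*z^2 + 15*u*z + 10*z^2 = (u - 5)*(u - 1)*(u + z)*(u + 2*z)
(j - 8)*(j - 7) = j^2 - 15*j + 56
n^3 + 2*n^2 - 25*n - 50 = (n - 5)*(n + 2)*(n + 5)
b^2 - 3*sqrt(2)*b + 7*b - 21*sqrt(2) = (b + 7)*(b - 3*sqrt(2))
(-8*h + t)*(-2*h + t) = 16*h^2 - 10*h*t + t^2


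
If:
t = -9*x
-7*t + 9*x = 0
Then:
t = 0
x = 0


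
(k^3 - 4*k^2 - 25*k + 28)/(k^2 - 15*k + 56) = (k^2 + 3*k - 4)/(k - 8)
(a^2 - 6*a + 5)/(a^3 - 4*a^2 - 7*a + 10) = 1/(a + 2)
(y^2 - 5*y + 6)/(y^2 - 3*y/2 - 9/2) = 2*(y - 2)/(2*y + 3)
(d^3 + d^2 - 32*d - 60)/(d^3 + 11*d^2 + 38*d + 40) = (d - 6)/(d + 4)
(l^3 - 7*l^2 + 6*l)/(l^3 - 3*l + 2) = l*(l - 6)/(l^2 + l - 2)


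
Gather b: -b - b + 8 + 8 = 16 - 2*b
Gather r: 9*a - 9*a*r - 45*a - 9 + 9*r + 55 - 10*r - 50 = -36*a + r*(-9*a - 1) - 4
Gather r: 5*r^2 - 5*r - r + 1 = 5*r^2 - 6*r + 1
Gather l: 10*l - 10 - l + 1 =9*l - 9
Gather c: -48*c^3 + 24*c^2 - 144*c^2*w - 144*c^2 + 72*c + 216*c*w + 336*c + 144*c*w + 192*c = -48*c^3 + c^2*(-144*w - 120) + c*(360*w + 600)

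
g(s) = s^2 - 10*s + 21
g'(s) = 2*s - 10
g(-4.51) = 86.44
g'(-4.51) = -19.02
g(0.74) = 14.15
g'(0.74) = -8.52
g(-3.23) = 63.73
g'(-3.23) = -16.46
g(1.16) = 10.75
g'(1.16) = -7.68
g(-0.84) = 30.11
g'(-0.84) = -11.68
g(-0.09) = 21.91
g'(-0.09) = -10.18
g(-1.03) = 32.36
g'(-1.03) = -12.06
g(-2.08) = 46.13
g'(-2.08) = -14.16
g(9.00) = 12.00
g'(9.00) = 8.00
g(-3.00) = 60.00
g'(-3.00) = -16.00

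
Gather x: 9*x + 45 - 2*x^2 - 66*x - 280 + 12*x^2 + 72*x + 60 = 10*x^2 + 15*x - 175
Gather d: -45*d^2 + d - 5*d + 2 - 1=-45*d^2 - 4*d + 1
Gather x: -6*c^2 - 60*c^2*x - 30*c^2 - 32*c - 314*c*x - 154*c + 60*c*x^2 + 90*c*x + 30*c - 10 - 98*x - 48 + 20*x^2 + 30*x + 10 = -36*c^2 - 156*c + x^2*(60*c + 20) + x*(-60*c^2 - 224*c - 68) - 48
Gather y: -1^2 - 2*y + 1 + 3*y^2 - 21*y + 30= 3*y^2 - 23*y + 30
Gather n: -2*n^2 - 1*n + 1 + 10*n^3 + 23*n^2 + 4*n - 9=10*n^3 + 21*n^2 + 3*n - 8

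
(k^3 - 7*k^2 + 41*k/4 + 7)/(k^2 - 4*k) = k - 3 - 7/(4*k)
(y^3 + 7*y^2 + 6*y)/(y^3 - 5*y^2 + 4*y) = (y^2 + 7*y + 6)/(y^2 - 5*y + 4)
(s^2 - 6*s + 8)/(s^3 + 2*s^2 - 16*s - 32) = (s - 2)/(s^2 + 6*s + 8)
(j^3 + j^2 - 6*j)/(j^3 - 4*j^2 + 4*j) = (j + 3)/(j - 2)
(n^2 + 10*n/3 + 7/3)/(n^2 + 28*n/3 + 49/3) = (n + 1)/(n + 7)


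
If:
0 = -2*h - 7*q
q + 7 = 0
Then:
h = 49/2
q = -7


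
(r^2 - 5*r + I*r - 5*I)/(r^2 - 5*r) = (r + I)/r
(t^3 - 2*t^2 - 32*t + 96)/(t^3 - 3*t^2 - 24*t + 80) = (t + 6)/(t + 5)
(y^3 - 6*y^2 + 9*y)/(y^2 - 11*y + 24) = y*(y - 3)/(y - 8)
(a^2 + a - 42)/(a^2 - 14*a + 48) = (a + 7)/(a - 8)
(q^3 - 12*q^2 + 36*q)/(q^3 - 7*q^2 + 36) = q*(q - 6)/(q^2 - q - 6)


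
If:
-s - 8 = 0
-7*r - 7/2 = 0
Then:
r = -1/2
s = -8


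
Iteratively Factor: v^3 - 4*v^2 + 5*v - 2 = (v - 1)*(v^2 - 3*v + 2) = (v - 1)^2*(v - 2)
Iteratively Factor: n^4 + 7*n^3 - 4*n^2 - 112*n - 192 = (n + 3)*(n^3 + 4*n^2 - 16*n - 64) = (n + 3)*(n + 4)*(n^2 - 16) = (n + 3)*(n + 4)^2*(n - 4)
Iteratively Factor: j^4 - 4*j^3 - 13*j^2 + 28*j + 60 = (j + 2)*(j^3 - 6*j^2 - j + 30) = (j - 5)*(j + 2)*(j^2 - j - 6) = (j - 5)*(j - 3)*(j + 2)*(j + 2)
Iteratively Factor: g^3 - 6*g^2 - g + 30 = (g - 5)*(g^2 - g - 6) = (g - 5)*(g + 2)*(g - 3)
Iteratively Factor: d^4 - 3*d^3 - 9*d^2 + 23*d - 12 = (d - 4)*(d^3 + d^2 - 5*d + 3) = (d - 4)*(d + 3)*(d^2 - 2*d + 1) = (d - 4)*(d - 1)*(d + 3)*(d - 1)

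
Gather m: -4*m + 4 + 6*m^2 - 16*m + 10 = 6*m^2 - 20*m + 14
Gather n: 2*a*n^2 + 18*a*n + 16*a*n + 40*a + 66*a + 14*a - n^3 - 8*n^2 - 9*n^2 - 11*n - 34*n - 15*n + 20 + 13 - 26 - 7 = 120*a - n^3 + n^2*(2*a - 17) + n*(34*a - 60)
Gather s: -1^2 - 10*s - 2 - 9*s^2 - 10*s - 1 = -9*s^2 - 20*s - 4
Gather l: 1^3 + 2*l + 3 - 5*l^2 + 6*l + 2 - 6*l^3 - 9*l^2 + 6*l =-6*l^3 - 14*l^2 + 14*l + 6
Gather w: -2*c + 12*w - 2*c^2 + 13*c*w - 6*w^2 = -2*c^2 - 2*c - 6*w^2 + w*(13*c + 12)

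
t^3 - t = t*(t - 1)*(t + 1)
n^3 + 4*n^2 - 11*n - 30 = (n - 3)*(n + 2)*(n + 5)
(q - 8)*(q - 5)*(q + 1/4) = q^3 - 51*q^2/4 + 147*q/4 + 10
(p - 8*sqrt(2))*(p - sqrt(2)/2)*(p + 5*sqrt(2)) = p^3 - 7*sqrt(2)*p^2/2 - 77*p + 40*sqrt(2)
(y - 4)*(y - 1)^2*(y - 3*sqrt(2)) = y^4 - 6*y^3 - 3*sqrt(2)*y^3 + 9*y^2 + 18*sqrt(2)*y^2 - 27*sqrt(2)*y - 4*y + 12*sqrt(2)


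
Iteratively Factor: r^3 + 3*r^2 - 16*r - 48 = (r + 4)*(r^2 - r - 12) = (r + 3)*(r + 4)*(r - 4)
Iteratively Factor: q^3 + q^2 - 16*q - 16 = (q + 4)*(q^2 - 3*q - 4) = (q - 4)*(q + 4)*(q + 1)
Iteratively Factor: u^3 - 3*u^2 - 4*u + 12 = (u - 3)*(u^2 - 4) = (u - 3)*(u - 2)*(u + 2)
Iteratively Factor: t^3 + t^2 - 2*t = (t + 2)*(t^2 - t) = (t - 1)*(t + 2)*(t)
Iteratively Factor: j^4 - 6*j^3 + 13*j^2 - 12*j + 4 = (j - 1)*(j^3 - 5*j^2 + 8*j - 4) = (j - 2)*(j - 1)*(j^2 - 3*j + 2) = (j - 2)*(j - 1)^2*(j - 2)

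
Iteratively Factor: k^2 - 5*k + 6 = (k - 2)*(k - 3)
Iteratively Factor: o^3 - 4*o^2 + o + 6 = (o - 3)*(o^2 - o - 2) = (o - 3)*(o - 2)*(o + 1)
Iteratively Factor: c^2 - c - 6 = (c + 2)*(c - 3)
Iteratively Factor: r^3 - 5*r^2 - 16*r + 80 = (r - 5)*(r^2 - 16) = (r - 5)*(r - 4)*(r + 4)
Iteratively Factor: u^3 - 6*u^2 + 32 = (u - 4)*(u^2 - 2*u - 8) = (u - 4)^2*(u + 2)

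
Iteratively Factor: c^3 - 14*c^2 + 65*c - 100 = (c - 5)*(c^2 - 9*c + 20) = (c - 5)*(c - 4)*(c - 5)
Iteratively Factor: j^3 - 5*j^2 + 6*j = (j - 3)*(j^2 - 2*j) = j*(j - 3)*(j - 2)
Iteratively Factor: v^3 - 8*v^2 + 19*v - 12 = (v - 3)*(v^2 - 5*v + 4) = (v - 3)*(v - 1)*(v - 4)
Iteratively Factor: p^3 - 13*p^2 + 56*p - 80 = (p - 4)*(p^2 - 9*p + 20) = (p - 4)^2*(p - 5)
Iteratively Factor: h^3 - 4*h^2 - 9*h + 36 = (h - 3)*(h^2 - h - 12) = (h - 3)*(h + 3)*(h - 4)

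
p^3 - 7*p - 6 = (p - 3)*(p + 1)*(p + 2)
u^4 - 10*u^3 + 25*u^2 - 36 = (u - 6)*(u - 3)*(u - 2)*(u + 1)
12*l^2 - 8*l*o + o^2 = (-6*l + o)*(-2*l + o)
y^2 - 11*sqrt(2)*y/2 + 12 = (y - 4*sqrt(2))*(y - 3*sqrt(2)/2)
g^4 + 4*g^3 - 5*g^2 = g^2*(g - 1)*(g + 5)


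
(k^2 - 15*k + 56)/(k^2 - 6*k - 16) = (k - 7)/(k + 2)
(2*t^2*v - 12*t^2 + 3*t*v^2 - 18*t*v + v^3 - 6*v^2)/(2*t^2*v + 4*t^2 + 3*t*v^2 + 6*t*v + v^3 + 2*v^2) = (v - 6)/(v + 2)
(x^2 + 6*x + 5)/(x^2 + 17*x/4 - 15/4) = 4*(x + 1)/(4*x - 3)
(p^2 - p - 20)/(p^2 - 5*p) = (p + 4)/p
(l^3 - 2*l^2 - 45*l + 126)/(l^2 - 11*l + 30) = (l^2 + 4*l - 21)/(l - 5)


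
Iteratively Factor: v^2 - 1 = (v - 1)*(v + 1)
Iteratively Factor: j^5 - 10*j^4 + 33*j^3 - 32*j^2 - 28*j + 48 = (j - 2)*(j^4 - 8*j^3 + 17*j^2 + 2*j - 24) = (j - 2)*(j + 1)*(j^3 - 9*j^2 + 26*j - 24) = (j - 2)^2*(j + 1)*(j^2 - 7*j + 12) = (j - 3)*(j - 2)^2*(j + 1)*(j - 4)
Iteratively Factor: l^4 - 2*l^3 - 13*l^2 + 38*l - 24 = (l - 3)*(l^3 + l^2 - 10*l + 8) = (l - 3)*(l + 4)*(l^2 - 3*l + 2) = (l - 3)*(l - 2)*(l + 4)*(l - 1)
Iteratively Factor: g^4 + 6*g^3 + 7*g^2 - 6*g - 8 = (g - 1)*(g^3 + 7*g^2 + 14*g + 8) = (g - 1)*(g + 2)*(g^2 + 5*g + 4) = (g - 1)*(g + 1)*(g + 2)*(g + 4)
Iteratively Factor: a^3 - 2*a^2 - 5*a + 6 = (a - 1)*(a^2 - a - 6) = (a - 3)*(a - 1)*(a + 2)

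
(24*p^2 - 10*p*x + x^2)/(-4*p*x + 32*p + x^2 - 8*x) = (-6*p + x)/(x - 8)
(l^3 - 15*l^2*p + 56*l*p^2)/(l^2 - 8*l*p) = l - 7*p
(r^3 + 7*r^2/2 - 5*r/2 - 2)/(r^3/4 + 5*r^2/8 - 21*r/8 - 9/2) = 4*(2*r^2 - r - 1)/(2*r^2 - 3*r - 9)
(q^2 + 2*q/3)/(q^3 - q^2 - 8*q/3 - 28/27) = 9*q/(9*q^2 - 15*q - 14)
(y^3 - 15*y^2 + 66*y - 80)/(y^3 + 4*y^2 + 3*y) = (y^3 - 15*y^2 + 66*y - 80)/(y*(y^2 + 4*y + 3))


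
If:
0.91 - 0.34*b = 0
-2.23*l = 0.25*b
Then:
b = 2.68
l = -0.30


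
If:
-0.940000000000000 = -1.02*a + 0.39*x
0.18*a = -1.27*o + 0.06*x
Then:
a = 0.382352941176471*x + 0.92156862745098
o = -0.00694766095414544*x - 0.130616025937934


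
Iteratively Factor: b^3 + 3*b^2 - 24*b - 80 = (b + 4)*(b^2 - b - 20) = (b + 4)^2*(b - 5)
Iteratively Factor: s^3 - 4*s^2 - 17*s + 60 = (s - 5)*(s^2 + s - 12) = (s - 5)*(s - 3)*(s + 4)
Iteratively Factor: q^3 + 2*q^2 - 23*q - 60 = (q + 3)*(q^2 - q - 20) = (q + 3)*(q + 4)*(q - 5)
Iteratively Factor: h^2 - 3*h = (h - 3)*(h)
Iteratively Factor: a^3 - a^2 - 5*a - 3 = (a - 3)*(a^2 + 2*a + 1) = (a - 3)*(a + 1)*(a + 1)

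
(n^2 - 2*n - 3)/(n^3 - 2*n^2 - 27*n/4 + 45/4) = 4*(n + 1)/(4*n^2 + 4*n - 15)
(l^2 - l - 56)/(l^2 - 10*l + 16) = (l + 7)/(l - 2)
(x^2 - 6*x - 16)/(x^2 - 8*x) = (x + 2)/x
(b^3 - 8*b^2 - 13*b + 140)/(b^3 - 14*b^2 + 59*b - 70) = (b + 4)/(b - 2)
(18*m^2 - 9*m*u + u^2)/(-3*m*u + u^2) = (-6*m + u)/u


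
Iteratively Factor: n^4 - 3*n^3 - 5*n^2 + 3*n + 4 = (n - 4)*(n^3 + n^2 - n - 1) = (n - 4)*(n - 1)*(n^2 + 2*n + 1) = (n - 4)*(n - 1)*(n + 1)*(n + 1)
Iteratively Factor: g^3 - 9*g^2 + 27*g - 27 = (g - 3)*(g^2 - 6*g + 9) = (g - 3)^2*(g - 3)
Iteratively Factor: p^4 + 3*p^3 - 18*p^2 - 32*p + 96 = (p + 4)*(p^3 - p^2 - 14*p + 24) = (p - 3)*(p + 4)*(p^2 + 2*p - 8) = (p - 3)*(p - 2)*(p + 4)*(p + 4)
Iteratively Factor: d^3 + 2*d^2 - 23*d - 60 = (d - 5)*(d^2 + 7*d + 12) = (d - 5)*(d + 3)*(d + 4)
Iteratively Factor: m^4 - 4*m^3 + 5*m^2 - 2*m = (m)*(m^3 - 4*m^2 + 5*m - 2) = m*(m - 2)*(m^2 - 2*m + 1) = m*(m - 2)*(m - 1)*(m - 1)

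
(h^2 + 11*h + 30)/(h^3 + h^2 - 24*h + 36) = (h + 5)/(h^2 - 5*h + 6)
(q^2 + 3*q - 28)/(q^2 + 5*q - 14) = (q - 4)/(q - 2)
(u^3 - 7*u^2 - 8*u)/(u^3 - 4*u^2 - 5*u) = (u - 8)/(u - 5)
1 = 1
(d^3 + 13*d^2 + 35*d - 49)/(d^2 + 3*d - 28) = (d^2 + 6*d - 7)/(d - 4)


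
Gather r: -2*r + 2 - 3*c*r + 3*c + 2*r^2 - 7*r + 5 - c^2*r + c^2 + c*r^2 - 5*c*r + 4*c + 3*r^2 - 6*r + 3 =c^2 + 7*c + r^2*(c + 5) + r*(-c^2 - 8*c - 15) + 10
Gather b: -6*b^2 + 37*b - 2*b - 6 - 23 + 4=-6*b^2 + 35*b - 25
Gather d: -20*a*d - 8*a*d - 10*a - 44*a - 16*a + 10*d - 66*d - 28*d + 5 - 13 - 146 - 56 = -70*a + d*(-28*a - 84) - 210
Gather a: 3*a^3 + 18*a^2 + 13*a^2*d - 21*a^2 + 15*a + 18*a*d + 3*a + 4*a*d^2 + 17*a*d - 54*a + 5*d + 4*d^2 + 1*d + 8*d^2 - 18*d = 3*a^3 + a^2*(13*d - 3) + a*(4*d^2 + 35*d - 36) + 12*d^2 - 12*d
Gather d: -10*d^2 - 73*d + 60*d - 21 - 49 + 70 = -10*d^2 - 13*d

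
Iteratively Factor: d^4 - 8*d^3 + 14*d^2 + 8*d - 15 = (d - 5)*(d^3 - 3*d^2 - d + 3) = (d - 5)*(d - 1)*(d^2 - 2*d - 3) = (d - 5)*(d - 3)*(d - 1)*(d + 1)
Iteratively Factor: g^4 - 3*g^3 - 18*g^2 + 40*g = (g - 2)*(g^3 - g^2 - 20*g) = (g - 2)*(g + 4)*(g^2 - 5*g) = (g - 5)*(g - 2)*(g + 4)*(g)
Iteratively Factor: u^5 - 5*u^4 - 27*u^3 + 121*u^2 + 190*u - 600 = (u - 5)*(u^4 - 27*u^2 - 14*u + 120) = (u - 5)*(u + 4)*(u^3 - 4*u^2 - 11*u + 30) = (u - 5)^2*(u + 4)*(u^2 + u - 6) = (u - 5)^2*(u + 3)*(u + 4)*(u - 2)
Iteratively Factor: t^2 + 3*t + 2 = (t + 2)*(t + 1)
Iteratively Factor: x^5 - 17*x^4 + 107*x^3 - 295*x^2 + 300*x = (x - 3)*(x^4 - 14*x^3 + 65*x^2 - 100*x) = (x - 5)*(x - 3)*(x^3 - 9*x^2 + 20*x) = x*(x - 5)*(x - 3)*(x^2 - 9*x + 20) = x*(x - 5)*(x - 4)*(x - 3)*(x - 5)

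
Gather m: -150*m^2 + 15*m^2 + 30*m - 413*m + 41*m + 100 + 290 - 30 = -135*m^2 - 342*m + 360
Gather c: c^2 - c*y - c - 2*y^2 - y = c^2 + c*(-y - 1) - 2*y^2 - y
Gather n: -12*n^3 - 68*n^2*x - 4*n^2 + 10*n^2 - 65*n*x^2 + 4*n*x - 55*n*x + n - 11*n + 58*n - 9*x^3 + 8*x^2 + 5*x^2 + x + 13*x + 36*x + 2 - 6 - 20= -12*n^3 + n^2*(6 - 68*x) + n*(-65*x^2 - 51*x + 48) - 9*x^3 + 13*x^2 + 50*x - 24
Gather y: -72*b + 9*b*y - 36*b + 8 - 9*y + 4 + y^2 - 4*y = -108*b + y^2 + y*(9*b - 13) + 12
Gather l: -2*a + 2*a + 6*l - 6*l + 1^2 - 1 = 0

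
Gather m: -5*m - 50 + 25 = -5*m - 25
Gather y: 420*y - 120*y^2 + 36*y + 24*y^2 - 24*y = -96*y^2 + 432*y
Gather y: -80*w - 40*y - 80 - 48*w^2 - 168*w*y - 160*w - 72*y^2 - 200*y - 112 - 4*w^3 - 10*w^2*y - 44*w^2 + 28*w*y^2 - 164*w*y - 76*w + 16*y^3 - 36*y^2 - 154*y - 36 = -4*w^3 - 92*w^2 - 316*w + 16*y^3 + y^2*(28*w - 108) + y*(-10*w^2 - 332*w - 394) - 228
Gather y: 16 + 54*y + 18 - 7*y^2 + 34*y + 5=-7*y^2 + 88*y + 39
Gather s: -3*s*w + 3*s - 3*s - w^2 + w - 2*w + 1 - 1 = -3*s*w - w^2 - w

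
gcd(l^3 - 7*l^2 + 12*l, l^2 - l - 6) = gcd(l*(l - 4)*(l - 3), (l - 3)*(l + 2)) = l - 3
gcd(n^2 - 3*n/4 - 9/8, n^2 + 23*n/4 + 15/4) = n + 3/4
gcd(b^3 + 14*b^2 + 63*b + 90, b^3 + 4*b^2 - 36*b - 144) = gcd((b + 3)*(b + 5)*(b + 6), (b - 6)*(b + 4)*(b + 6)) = b + 6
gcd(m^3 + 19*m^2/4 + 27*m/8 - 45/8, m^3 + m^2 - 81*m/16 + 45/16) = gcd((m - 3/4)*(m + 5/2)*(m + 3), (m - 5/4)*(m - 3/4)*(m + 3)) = m^2 + 9*m/4 - 9/4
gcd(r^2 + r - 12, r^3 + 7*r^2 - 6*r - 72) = r^2 + r - 12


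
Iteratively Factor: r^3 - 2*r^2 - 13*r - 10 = (r - 5)*(r^2 + 3*r + 2) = (r - 5)*(r + 2)*(r + 1)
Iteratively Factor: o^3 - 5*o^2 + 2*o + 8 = (o - 4)*(o^2 - o - 2) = (o - 4)*(o + 1)*(o - 2)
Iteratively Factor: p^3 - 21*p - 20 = (p + 1)*(p^2 - p - 20) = (p + 1)*(p + 4)*(p - 5)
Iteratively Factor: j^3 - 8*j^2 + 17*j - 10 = (j - 5)*(j^2 - 3*j + 2) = (j - 5)*(j - 1)*(j - 2)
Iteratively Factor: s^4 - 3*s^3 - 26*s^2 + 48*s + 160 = (s - 5)*(s^3 + 2*s^2 - 16*s - 32) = (s - 5)*(s + 4)*(s^2 - 2*s - 8) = (s - 5)*(s + 2)*(s + 4)*(s - 4)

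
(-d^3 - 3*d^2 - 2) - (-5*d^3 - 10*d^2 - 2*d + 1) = 4*d^3 + 7*d^2 + 2*d - 3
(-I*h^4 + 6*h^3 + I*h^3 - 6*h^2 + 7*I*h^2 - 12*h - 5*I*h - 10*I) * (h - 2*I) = -I*h^5 + 4*h^4 + I*h^4 - 4*h^3 - 5*I*h^3 + 2*h^2 + 7*I*h^2 - 10*h + 14*I*h - 20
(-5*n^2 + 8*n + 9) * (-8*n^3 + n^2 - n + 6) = 40*n^5 - 69*n^4 - 59*n^3 - 29*n^2 + 39*n + 54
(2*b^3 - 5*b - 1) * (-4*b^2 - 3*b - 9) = -8*b^5 - 6*b^4 + 2*b^3 + 19*b^2 + 48*b + 9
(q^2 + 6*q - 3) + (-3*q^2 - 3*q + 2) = -2*q^2 + 3*q - 1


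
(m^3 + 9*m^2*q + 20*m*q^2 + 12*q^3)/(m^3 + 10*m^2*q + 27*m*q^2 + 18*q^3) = (m + 2*q)/(m + 3*q)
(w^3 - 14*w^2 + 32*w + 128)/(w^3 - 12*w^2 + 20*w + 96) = (w - 8)/(w - 6)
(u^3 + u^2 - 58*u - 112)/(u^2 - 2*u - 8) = (u^2 - u - 56)/(u - 4)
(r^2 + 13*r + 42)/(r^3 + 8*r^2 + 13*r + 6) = (r + 7)/(r^2 + 2*r + 1)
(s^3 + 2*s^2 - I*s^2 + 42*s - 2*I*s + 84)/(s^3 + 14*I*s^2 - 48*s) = (s^2 + s*(2 - 7*I) - 14*I)/(s*(s + 8*I))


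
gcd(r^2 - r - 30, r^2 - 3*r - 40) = r + 5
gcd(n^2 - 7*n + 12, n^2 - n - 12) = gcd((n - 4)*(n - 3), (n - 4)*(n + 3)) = n - 4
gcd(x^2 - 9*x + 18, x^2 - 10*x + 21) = x - 3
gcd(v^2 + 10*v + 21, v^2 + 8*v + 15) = v + 3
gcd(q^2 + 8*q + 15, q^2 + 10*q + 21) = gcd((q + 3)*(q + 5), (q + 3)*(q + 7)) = q + 3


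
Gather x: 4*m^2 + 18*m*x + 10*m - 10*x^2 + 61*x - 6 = 4*m^2 + 10*m - 10*x^2 + x*(18*m + 61) - 6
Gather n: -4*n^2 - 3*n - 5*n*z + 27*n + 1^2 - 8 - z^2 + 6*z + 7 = -4*n^2 + n*(24 - 5*z) - z^2 + 6*z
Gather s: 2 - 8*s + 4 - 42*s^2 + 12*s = -42*s^2 + 4*s + 6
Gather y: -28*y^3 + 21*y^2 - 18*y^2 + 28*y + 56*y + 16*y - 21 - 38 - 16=-28*y^3 + 3*y^2 + 100*y - 75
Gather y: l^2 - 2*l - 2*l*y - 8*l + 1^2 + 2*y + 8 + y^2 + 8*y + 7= l^2 - 10*l + y^2 + y*(10 - 2*l) + 16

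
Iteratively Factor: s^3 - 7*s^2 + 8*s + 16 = (s - 4)*(s^2 - 3*s - 4) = (s - 4)*(s + 1)*(s - 4)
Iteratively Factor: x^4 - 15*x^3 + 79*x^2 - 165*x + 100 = (x - 5)*(x^3 - 10*x^2 + 29*x - 20) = (x - 5)*(x - 4)*(x^2 - 6*x + 5) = (x - 5)*(x - 4)*(x - 1)*(x - 5)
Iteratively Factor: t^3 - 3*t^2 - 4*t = (t + 1)*(t^2 - 4*t) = (t - 4)*(t + 1)*(t)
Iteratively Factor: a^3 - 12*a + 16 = (a - 2)*(a^2 + 2*a - 8) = (a - 2)*(a + 4)*(a - 2)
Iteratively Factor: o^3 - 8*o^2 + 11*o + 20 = (o + 1)*(o^2 - 9*o + 20) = (o - 5)*(o + 1)*(o - 4)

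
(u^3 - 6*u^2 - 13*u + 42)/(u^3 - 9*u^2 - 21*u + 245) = (u^2 + u - 6)/(u^2 - 2*u - 35)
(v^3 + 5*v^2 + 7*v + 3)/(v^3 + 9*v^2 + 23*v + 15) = (v + 1)/(v + 5)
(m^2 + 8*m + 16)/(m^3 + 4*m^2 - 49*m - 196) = (m + 4)/(m^2 - 49)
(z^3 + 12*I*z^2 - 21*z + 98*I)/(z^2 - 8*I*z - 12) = (z^2 + 14*I*z - 49)/(z - 6*I)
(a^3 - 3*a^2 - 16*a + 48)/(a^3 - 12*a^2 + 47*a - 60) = (a + 4)/(a - 5)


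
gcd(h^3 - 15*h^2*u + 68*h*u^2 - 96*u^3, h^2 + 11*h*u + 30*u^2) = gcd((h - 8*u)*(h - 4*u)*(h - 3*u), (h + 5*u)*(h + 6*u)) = 1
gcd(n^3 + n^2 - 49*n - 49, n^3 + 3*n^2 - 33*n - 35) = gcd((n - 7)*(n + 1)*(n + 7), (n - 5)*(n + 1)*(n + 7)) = n^2 + 8*n + 7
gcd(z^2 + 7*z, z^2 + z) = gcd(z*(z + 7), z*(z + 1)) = z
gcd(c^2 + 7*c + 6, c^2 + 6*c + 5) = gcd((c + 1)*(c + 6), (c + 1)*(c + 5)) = c + 1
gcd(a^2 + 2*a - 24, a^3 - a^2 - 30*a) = 1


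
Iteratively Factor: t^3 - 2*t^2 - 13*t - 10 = (t + 1)*(t^2 - 3*t - 10) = (t - 5)*(t + 1)*(t + 2)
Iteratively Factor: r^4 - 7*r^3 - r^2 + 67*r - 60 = (r - 5)*(r^3 - 2*r^2 - 11*r + 12) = (r - 5)*(r + 3)*(r^2 - 5*r + 4) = (r - 5)*(r - 1)*(r + 3)*(r - 4)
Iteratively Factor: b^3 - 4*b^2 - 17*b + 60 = (b - 3)*(b^2 - b - 20) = (b - 3)*(b + 4)*(b - 5)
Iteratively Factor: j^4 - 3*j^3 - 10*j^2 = (j + 2)*(j^3 - 5*j^2) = j*(j + 2)*(j^2 - 5*j) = j*(j - 5)*(j + 2)*(j)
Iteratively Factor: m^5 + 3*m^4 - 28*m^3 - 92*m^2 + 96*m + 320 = (m + 4)*(m^4 - m^3 - 24*m^2 + 4*m + 80) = (m - 2)*(m + 4)*(m^3 + m^2 - 22*m - 40) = (m - 2)*(m + 2)*(m + 4)*(m^2 - m - 20) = (m - 5)*(m - 2)*(m + 2)*(m + 4)*(m + 4)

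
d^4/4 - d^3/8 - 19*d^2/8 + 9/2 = (d/4 + 1/2)*(d - 3)*(d - 3/2)*(d + 2)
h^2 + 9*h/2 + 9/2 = (h + 3/2)*(h + 3)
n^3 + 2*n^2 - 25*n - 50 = (n - 5)*(n + 2)*(n + 5)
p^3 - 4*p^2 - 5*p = p*(p - 5)*(p + 1)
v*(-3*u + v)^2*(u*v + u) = 9*u^3*v^2 + 9*u^3*v - 6*u^2*v^3 - 6*u^2*v^2 + u*v^4 + u*v^3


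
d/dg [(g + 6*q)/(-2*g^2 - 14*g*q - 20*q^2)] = (-g^2 - 7*g*q - 10*q^2 + (g + 6*q)*(2*g + 7*q))/(2*(g^2 + 7*g*q + 10*q^2)^2)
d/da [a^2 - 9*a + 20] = 2*a - 9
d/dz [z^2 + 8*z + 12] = 2*z + 8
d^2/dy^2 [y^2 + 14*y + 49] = 2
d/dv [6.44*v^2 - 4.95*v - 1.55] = 12.88*v - 4.95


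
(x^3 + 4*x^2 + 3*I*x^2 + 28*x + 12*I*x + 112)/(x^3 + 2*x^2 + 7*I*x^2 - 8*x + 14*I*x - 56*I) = (x - 4*I)/(x - 2)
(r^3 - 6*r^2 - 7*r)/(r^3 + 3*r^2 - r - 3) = r*(r - 7)/(r^2 + 2*r - 3)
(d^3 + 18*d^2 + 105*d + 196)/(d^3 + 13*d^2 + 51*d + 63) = (d^2 + 11*d + 28)/(d^2 + 6*d + 9)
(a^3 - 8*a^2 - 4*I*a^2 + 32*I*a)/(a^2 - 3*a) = (a^2 - 8*a - 4*I*a + 32*I)/(a - 3)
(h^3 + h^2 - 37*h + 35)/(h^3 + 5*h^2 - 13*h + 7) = (h - 5)/(h - 1)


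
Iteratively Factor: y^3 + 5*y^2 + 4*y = (y)*(y^2 + 5*y + 4) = y*(y + 1)*(y + 4)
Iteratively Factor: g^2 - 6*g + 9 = (g - 3)*(g - 3)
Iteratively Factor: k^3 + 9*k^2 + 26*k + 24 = (k + 4)*(k^2 + 5*k + 6) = (k + 2)*(k + 4)*(k + 3)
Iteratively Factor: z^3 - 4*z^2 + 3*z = (z - 3)*(z^2 - z) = (z - 3)*(z - 1)*(z)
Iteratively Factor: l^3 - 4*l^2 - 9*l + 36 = (l - 4)*(l^2 - 9) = (l - 4)*(l - 3)*(l + 3)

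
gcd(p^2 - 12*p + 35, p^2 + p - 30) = p - 5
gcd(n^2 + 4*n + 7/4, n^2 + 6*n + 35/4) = n + 7/2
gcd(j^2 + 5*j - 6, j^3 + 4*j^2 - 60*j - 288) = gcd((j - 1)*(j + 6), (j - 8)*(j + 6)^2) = j + 6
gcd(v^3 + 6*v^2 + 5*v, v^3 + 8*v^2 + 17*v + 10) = v^2 + 6*v + 5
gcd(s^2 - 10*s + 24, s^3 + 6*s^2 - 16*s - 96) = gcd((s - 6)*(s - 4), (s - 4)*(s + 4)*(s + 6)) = s - 4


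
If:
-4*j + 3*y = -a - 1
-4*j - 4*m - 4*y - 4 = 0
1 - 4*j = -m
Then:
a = -19*y/5 - 1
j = -y/5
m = -4*y/5 - 1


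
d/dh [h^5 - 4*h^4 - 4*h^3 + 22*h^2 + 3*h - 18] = 5*h^4 - 16*h^3 - 12*h^2 + 44*h + 3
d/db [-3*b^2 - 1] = -6*b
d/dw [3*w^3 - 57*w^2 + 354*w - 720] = 9*w^2 - 114*w + 354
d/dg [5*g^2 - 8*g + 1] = 10*g - 8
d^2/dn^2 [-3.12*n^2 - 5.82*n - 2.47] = -6.24000000000000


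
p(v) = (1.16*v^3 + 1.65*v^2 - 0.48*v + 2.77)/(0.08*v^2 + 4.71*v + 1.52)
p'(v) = (-0.16*v - 4.71)*(1.16*v^3 + 1.65*v^2 - 0.48*v + 2.77)/(0.08*v^2 + 4.71*v + 1.52)^2 + (3.48*v^2 + 3.3*v - 0.48)/(0.08*v^2 + 4.71*v + 1.52) = (0.0928*v^4 + 10.9272*v^3 + 13.0995*v^2 + 4.5728*v - 13.7763)/(0.0064*v^4 + 0.7536*v^3 + 22.4273*v^2 + 14.3184*v + 2.3104)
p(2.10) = 1.68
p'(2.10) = 1.13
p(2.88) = 2.72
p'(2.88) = 1.51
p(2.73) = 2.49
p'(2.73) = 1.44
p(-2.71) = 0.65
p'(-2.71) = -1.25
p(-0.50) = -4.02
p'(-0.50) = -21.30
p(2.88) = 2.72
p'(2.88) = 1.51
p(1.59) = 1.18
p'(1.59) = 0.84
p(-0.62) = -2.50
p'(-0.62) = -7.55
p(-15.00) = 69.11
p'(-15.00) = -11.21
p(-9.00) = 20.50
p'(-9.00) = -5.37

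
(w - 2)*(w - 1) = w^2 - 3*w + 2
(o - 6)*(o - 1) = o^2 - 7*o + 6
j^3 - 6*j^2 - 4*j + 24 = (j - 6)*(j - 2)*(j + 2)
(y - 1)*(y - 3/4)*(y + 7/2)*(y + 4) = y^4 + 23*y^3/4 + 13*y^2/8 - 151*y/8 + 21/2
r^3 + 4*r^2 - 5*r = r*(r - 1)*(r + 5)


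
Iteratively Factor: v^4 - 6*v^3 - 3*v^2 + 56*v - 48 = (v + 3)*(v^3 - 9*v^2 + 24*v - 16) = (v - 1)*(v + 3)*(v^2 - 8*v + 16) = (v - 4)*(v - 1)*(v + 3)*(v - 4)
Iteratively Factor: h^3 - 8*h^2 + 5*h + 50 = (h + 2)*(h^2 - 10*h + 25) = (h - 5)*(h + 2)*(h - 5)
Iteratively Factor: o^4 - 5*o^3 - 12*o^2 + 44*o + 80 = (o - 5)*(o^3 - 12*o - 16) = (o - 5)*(o - 4)*(o^2 + 4*o + 4) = (o - 5)*(o - 4)*(o + 2)*(o + 2)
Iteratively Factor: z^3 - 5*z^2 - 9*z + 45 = (z - 3)*(z^2 - 2*z - 15) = (z - 5)*(z - 3)*(z + 3)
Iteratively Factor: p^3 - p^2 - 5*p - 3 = (p - 3)*(p^2 + 2*p + 1) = (p - 3)*(p + 1)*(p + 1)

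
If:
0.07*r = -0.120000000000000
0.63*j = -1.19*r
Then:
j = 3.24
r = -1.71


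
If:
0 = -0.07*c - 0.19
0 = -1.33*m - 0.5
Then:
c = -2.71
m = -0.38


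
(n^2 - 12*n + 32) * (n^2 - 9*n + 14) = n^4 - 21*n^3 + 154*n^2 - 456*n + 448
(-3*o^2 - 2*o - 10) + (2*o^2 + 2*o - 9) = -o^2 - 19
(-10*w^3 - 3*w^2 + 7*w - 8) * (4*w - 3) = -40*w^4 + 18*w^3 + 37*w^2 - 53*w + 24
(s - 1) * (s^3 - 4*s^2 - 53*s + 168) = s^4 - 5*s^3 - 49*s^2 + 221*s - 168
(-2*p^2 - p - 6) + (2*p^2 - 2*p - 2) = -3*p - 8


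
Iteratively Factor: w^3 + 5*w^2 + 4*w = (w + 4)*(w^2 + w) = w*(w + 4)*(w + 1)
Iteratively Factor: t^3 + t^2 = (t)*(t^2 + t) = t*(t + 1)*(t)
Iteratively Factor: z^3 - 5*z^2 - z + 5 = (z - 1)*(z^2 - 4*z - 5) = (z - 1)*(z + 1)*(z - 5)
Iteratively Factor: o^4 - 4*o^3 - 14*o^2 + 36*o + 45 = (o - 3)*(o^3 - o^2 - 17*o - 15) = (o - 3)*(o + 3)*(o^2 - 4*o - 5) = (o - 5)*(o - 3)*(o + 3)*(o + 1)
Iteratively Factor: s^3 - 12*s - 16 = (s + 2)*(s^2 - 2*s - 8) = (s - 4)*(s + 2)*(s + 2)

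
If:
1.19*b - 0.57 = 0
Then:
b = 0.48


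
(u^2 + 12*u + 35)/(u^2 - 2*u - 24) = (u^2 + 12*u + 35)/(u^2 - 2*u - 24)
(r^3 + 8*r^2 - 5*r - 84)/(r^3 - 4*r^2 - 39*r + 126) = (r^2 + 11*r + 28)/(r^2 - r - 42)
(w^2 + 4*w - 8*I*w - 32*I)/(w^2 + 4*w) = (w - 8*I)/w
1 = 1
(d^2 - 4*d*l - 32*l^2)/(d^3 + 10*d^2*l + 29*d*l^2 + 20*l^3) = (d - 8*l)/(d^2 + 6*d*l + 5*l^2)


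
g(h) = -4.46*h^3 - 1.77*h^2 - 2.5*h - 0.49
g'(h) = -13.38*h^2 - 3.54*h - 2.5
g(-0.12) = -0.21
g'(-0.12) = -2.27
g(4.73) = -523.89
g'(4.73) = -318.59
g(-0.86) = 3.19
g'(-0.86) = -9.35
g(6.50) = -1316.35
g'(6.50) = -590.82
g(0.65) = -4.09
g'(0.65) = -10.45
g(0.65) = -4.09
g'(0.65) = -10.45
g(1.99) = -47.62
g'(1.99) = -62.53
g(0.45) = -2.38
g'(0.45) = -6.80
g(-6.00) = 914.15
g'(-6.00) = -462.94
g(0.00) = -0.49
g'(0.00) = -2.50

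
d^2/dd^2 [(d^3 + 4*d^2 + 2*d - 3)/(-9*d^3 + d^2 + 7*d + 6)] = 2*(-333*d^6 - 675*d^5 + 432*d^4 - 1871*d^3 - 1260*d^2 + 477*d + 69)/(729*d^9 - 243*d^8 - 1674*d^7 - 1081*d^6 + 1626*d^5 + 2103*d^4 + 377*d^3 - 990*d^2 - 756*d - 216)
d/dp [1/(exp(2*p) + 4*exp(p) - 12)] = 2*(-exp(p) - 2)*exp(p)/(exp(2*p) + 4*exp(p) - 12)^2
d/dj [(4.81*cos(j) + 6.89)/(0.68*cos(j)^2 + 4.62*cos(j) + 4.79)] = (3.2708*cos(j)^2 + 9.3704*cos(j) + 8.7919)*sin(j)/(0.4624*cos(j)^4 + 6.2832*cos(j)^3 + 27.8588*cos(j)^2 + 44.2596*cos(j) + 22.9441)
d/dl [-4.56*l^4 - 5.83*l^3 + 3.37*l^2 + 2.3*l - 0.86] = -18.24*l^3 - 17.49*l^2 + 6.74*l + 2.3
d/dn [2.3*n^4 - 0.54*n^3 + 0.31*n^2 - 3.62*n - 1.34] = 9.2*n^3 - 1.62*n^2 + 0.62*n - 3.62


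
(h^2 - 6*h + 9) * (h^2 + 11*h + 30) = h^4 + 5*h^3 - 27*h^2 - 81*h + 270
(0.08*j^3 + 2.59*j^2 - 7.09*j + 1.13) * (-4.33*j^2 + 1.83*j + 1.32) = -0.3464*j^5 - 11.0683*j^4 + 35.545*j^3 - 14.4488*j^2 - 7.2909*j + 1.4916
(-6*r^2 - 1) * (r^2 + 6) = -6*r^4 - 37*r^2 - 6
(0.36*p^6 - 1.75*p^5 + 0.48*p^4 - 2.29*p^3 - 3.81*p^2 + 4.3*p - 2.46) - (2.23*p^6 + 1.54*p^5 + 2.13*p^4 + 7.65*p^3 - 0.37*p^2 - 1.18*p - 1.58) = -1.87*p^6 - 3.29*p^5 - 1.65*p^4 - 9.94*p^3 - 3.44*p^2 + 5.48*p - 0.88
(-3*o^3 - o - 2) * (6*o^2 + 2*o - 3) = -18*o^5 - 6*o^4 + 3*o^3 - 14*o^2 - o + 6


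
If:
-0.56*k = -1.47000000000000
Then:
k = 2.62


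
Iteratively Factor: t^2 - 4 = (t - 2)*(t + 2)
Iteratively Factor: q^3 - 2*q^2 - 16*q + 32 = (q - 4)*(q^2 + 2*q - 8) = (q - 4)*(q - 2)*(q + 4)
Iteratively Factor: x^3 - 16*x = (x - 4)*(x^2 + 4*x) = x*(x - 4)*(x + 4)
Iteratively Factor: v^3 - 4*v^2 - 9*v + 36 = (v - 4)*(v^2 - 9) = (v - 4)*(v + 3)*(v - 3)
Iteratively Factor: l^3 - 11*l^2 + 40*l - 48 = (l - 3)*(l^2 - 8*l + 16) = (l - 4)*(l - 3)*(l - 4)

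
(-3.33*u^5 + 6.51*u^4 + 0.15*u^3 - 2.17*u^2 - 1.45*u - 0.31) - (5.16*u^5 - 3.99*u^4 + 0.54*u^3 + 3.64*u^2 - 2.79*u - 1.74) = -8.49*u^5 + 10.5*u^4 - 0.39*u^3 - 5.81*u^2 + 1.34*u + 1.43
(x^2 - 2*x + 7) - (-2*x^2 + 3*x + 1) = 3*x^2 - 5*x + 6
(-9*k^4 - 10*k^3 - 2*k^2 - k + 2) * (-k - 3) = 9*k^5 + 37*k^4 + 32*k^3 + 7*k^2 + k - 6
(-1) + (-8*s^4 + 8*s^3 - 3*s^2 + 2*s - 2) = -8*s^4 + 8*s^3 - 3*s^2 + 2*s - 3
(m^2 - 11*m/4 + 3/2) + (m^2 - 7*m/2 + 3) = 2*m^2 - 25*m/4 + 9/2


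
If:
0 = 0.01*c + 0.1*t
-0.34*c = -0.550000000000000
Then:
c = 1.62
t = -0.16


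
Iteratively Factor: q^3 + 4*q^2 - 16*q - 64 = (q - 4)*(q^2 + 8*q + 16) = (q - 4)*(q + 4)*(q + 4)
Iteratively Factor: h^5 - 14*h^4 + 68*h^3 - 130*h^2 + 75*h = (h - 3)*(h^4 - 11*h^3 + 35*h^2 - 25*h) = h*(h - 3)*(h^3 - 11*h^2 + 35*h - 25) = h*(h - 3)*(h - 1)*(h^2 - 10*h + 25) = h*(h - 5)*(h - 3)*(h - 1)*(h - 5)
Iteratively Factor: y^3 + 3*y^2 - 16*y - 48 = (y + 4)*(y^2 - y - 12) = (y + 3)*(y + 4)*(y - 4)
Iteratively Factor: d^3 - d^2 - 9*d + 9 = (d + 3)*(d^2 - 4*d + 3) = (d - 1)*(d + 3)*(d - 3)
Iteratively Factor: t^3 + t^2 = (t)*(t^2 + t) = t^2*(t + 1)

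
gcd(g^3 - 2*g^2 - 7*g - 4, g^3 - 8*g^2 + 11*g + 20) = g^2 - 3*g - 4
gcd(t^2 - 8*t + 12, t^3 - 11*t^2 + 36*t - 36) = t^2 - 8*t + 12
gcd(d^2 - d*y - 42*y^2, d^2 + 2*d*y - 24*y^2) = d + 6*y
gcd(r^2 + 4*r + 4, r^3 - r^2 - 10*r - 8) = r + 2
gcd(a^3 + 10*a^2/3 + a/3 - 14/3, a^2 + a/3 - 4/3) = a - 1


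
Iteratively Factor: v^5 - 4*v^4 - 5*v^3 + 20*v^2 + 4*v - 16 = (v - 2)*(v^4 - 2*v^3 - 9*v^2 + 2*v + 8) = (v - 2)*(v + 2)*(v^3 - 4*v^2 - v + 4) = (v - 2)*(v + 1)*(v + 2)*(v^2 - 5*v + 4) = (v - 4)*(v - 2)*(v + 1)*(v + 2)*(v - 1)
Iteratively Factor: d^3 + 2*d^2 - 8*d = (d - 2)*(d^2 + 4*d) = d*(d - 2)*(d + 4)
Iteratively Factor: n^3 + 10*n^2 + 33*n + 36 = (n + 3)*(n^2 + 7*n + 12) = (n + 3)^2*(n + 4)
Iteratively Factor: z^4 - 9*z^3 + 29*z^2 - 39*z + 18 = (z - 2)*(z^3 - 7*z^2 + 15*z - 9) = (z - 2)*(z - 1)*(z^2 - 6*z + 9) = (z - 3)*(z - 2)*(z - 1)*(z - 3)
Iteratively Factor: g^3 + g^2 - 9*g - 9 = (g + 3)*(g^2 - 2*g - 3) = (g - 3)*(g + 3)*(g + 1)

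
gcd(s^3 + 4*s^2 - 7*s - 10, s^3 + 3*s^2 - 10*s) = s^2 + 3*s - 10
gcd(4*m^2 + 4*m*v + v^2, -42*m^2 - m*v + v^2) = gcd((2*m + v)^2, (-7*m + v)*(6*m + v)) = 1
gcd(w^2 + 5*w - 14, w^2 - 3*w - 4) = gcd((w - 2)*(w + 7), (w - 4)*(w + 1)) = 1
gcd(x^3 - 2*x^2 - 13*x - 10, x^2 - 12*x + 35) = x - 5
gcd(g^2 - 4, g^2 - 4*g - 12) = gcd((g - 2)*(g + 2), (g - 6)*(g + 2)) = g + 2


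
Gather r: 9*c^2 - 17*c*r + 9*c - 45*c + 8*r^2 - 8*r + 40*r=9*c^2 - 36*c + 8*r^2 + r*(32 - 17*c)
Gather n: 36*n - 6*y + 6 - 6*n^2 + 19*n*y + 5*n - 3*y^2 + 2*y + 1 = -6*n^2 + n*(19*y + 41) - 3*y^2 - 4*y + 7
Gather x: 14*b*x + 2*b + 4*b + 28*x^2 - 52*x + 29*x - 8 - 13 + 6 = 6*b + 28*x^2 + x*(14*b - 23) - 15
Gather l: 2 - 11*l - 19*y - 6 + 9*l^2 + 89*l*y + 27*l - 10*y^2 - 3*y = 9*l^2 + l*(89*y + 16) - 10*y^2 - 22*y - 4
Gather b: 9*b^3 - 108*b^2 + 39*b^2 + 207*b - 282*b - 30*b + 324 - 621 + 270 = 9*b^3 - 69*b^2 - 105*b - 27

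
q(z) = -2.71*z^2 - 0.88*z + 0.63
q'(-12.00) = 64.16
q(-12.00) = -379.05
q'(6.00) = -33.40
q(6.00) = -102.21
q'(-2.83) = 14.46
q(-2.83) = -18.58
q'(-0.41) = 1.34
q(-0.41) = 0.54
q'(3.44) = -19.52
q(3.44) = -34.47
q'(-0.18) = 0.10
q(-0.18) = 0.70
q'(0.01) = -0.93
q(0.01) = 0.62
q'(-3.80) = 19.72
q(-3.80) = -35.16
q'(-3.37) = 17.39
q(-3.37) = -27.18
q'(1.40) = -8.47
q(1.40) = -5.91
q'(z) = -5.42*z - 0.88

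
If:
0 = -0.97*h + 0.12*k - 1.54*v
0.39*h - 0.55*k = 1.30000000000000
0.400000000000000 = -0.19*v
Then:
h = 3.34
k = 0.01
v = -2.11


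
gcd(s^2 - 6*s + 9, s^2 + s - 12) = s - 3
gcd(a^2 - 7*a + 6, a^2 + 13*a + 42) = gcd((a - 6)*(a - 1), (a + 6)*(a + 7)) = 1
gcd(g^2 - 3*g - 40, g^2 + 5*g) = g + 5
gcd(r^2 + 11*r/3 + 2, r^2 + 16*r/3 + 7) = r + 3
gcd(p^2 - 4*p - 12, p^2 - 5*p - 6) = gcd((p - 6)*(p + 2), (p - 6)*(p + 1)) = p - 6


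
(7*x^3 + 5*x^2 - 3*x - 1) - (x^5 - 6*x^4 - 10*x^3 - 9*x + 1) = -x^5 + 6*x^4 + 17*x^3 + 5*x^2 + 6*x - 2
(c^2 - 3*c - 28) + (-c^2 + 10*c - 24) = 7*c - 52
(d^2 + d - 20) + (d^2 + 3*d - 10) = 2*d^2 + 4*d - 30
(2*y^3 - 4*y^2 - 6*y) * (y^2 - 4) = 2*y^5 - 4*y^4 - 14*y^3 + 16*y^2 + 24*y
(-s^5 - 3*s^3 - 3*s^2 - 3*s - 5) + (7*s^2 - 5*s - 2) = -s^5 - 3*s^3 + 4*s^2 - 8*s - 7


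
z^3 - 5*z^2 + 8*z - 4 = (z - 2)^2*(z - 1)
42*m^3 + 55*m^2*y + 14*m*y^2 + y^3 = (m + y)*(6*m + y)*(7*m + y)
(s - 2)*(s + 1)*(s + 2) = s^3 + s^2 - 4*s - 4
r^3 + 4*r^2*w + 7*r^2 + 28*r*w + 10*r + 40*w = (r + 2)*(r + 5)*(r + 4*w)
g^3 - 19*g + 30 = (g - 3)*(g - 2)*(g + 5)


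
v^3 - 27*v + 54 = (v - 3)^2*(v + 6)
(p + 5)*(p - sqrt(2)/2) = p^2 - sqrt(2)*p/2 + 5*p - 5*sqrt(2)/2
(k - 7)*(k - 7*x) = k^2 - 7*k*x - 7*k + 49*x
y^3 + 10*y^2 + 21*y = y*(y + 3)*(y + 7)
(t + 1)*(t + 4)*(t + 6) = t^3 + 11*t^2 + 34*t + 24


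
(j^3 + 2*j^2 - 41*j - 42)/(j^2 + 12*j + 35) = (j^2 - 5*j - 6)/(j + 5)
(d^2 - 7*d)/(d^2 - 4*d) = (d - 7)/(d - 4)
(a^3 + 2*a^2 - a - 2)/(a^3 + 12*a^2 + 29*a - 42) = (a^2 + 3*a + 2)/(a^2 + 13*a + 42)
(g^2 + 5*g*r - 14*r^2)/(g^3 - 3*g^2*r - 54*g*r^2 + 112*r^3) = 1/(g - 8*r)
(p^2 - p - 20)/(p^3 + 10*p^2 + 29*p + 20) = (p - 5)/(p^2 + 6*p + 5)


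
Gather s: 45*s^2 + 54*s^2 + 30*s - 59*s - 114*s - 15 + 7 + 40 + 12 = 99*s^2 - 143*s + 44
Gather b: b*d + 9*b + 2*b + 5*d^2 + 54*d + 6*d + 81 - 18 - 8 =b*(d + 11) + 5*d^2 + 60*d + 55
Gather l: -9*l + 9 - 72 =-9*l - 63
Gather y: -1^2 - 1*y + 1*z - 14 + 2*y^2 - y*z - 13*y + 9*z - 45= 2*y^2 + y*(-z - 14) + 10*z - 60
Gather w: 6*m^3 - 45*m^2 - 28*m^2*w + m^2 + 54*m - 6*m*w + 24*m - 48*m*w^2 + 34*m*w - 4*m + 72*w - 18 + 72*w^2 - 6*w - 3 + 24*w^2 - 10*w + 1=6*m^3 - 44*m^2 + 74*m + w^2*(96 - 48*m) + w*(-28*m^2 + 28*m + 56) - 20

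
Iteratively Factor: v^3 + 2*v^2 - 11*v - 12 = (v + 4)*(v^2 - 2*v - 3) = (v + 1)*(v + 4)*(v - 3)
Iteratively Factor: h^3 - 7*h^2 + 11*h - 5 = (h - 1)*(h^2 - 6*h + 5) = (h - 1)^2*(h - 5)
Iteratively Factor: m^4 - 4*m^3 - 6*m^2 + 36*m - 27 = (m - 3)*(m^3 - m^2 - 9*m + 9) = (m - 3)^2*(m^2 + 2*m - 3) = (m - 3)^2*(m + 3)*(m - 1)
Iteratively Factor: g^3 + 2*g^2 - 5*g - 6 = (g + 1)*(g^2 + g - 6) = (g + 1)*(g + 3)*(g - 2)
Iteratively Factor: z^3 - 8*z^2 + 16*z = (z - 4)*(z^2 - 4*z) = (z - 4)^2*(z)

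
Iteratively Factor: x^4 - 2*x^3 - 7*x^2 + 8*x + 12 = (x - 2)*(x^3 - 7*x - 6) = (x - 3)*(x - 2)*(x^2 + 3*x + 2) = (x - 3)*(x - 2)*(x + 2)*(x + 1)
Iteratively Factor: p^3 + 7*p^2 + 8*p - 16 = (p + 4)*(p^2 + 3*p - 4) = (p + 4)^2*(p - 1)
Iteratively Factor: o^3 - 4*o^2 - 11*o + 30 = (o + 3)*(o^2 - 7*o + 10) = (o - 5)*(o + 3)*(o - 2)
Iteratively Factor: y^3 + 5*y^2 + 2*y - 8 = (y - 1)*(y^2 + 6*y + 8) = (y - 1)*(y + 4)*(y + 2)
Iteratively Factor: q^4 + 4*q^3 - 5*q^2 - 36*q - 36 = (q - 3)*(q^3 + 7*q^2 + 16*q + 12) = (q - 3)*(q + 3)*(q^2 + 4*q + 4) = (q - 3)*(q + 2)*(q + 3)*(q + 2)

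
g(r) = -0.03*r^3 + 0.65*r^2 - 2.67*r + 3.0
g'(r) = -0.09*r^2 + 1.3*r - 2.67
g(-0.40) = 4.17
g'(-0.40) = -3.20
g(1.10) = 0.81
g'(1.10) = -1.35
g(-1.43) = 8.24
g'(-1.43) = -4.71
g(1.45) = 0.40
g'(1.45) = -0.97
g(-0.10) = 3.27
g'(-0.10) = -2.80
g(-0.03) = 3.08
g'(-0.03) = -2.71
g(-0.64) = 4.98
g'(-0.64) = -3.54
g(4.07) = 0.88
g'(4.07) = 1.13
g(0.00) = 3.00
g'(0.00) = -2.67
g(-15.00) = 290.55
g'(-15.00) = -42.42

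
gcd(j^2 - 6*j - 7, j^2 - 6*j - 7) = j^2 - 6*j - 7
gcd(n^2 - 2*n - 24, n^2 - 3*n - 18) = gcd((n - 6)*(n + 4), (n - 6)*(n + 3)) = n - 6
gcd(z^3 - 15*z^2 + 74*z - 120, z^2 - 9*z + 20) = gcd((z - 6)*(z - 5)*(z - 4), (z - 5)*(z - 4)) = z^2 - 9*z + 20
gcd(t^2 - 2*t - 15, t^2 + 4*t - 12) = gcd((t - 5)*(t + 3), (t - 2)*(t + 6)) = 1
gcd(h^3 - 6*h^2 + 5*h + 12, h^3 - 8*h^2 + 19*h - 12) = h^2 - 7*h + 12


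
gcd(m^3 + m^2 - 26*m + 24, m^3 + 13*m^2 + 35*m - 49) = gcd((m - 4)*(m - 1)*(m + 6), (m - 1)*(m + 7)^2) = m - 1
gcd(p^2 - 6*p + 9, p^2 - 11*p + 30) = 1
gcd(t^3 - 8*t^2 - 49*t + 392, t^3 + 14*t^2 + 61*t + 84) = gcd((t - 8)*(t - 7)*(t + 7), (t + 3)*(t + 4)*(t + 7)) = t + 7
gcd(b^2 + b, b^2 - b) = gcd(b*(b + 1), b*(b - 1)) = b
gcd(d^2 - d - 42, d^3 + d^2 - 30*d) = d + 6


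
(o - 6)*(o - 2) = o^2 - 8*o + 12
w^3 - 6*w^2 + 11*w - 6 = (w - 3)*(w - 2)*(w - 1)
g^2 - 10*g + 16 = (g - 8)*(g - 2)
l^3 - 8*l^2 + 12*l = l*(l - 6)*(l - 2)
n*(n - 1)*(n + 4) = n^3 + 3*n^2 - 4*n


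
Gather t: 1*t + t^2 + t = t^2 + 2*t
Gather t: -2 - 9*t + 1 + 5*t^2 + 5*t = 5*t^2 - 4*t - 1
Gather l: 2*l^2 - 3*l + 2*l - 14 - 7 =2*l^2 - l - 21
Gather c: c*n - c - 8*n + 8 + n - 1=c*(n - 1) - 7*n + 7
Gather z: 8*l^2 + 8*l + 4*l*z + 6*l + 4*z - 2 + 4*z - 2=8*l^2 + 14*l + z*(4*l + 8) - 4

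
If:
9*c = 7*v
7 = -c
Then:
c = -7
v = -9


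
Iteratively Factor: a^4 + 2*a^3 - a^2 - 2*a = (a - 1)*(a^3 + 3*a^2 + 2*a) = a*(a - 1)*(a^2 + 3*a + 2) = a*(a - 1)*(a + 1)*(a + 2)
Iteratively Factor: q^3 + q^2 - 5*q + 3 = (q - 1)*(q^2 + 2*q - 3) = (q - 1)*(q + 3)*(q - 1)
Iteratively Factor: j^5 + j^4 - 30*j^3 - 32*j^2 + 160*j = (j - 2)*(j^4 + 3*j^3 - 24*j^2 - 80*j) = (j - 2)*(j + 4)*(j^3 - j^2 - 20*j) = j*(j - 2)*(j + 4)*(j^2 - j - 20) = j*(j - 2)*(j + 4)^2*(j - 5)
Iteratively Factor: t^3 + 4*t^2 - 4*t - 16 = (t + 4)*(t^2 - 4) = (t + 2)*(t + 4)*(t - 2)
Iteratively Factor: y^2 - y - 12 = (y - 4)*(y + 3)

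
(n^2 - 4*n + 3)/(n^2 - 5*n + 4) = (n - 3)/(n - 4)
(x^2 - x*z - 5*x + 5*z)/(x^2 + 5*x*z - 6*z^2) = (x - 5)/(x + 6*z)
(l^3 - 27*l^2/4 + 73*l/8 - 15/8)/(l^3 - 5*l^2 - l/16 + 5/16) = 2*(2*l - 3)/(4*l + 1)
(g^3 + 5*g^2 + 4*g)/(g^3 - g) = (g + 4)/(g - 1)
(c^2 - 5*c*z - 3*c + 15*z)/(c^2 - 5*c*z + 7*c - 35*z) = (c - 3)/(c + 7)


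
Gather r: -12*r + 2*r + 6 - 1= 5 - 10*r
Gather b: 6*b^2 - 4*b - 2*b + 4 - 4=6*b^2 - 6*b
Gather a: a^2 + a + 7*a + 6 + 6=a^2 + 8*a + 12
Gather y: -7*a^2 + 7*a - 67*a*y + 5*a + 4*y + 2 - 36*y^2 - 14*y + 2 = -7*a^2 + 12*a - 36*y^2 + y*(-67*a - 10) + 4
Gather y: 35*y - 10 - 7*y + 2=28*y - 8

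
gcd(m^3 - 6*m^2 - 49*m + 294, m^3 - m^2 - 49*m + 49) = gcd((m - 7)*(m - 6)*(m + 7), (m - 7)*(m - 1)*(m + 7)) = m^2 - 49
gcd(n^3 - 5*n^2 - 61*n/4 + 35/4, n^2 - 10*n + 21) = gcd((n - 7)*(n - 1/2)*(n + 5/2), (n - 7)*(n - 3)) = n - 7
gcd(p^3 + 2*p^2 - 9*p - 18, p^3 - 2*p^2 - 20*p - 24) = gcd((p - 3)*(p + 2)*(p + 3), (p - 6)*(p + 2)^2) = p + 2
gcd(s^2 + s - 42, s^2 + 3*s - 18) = 1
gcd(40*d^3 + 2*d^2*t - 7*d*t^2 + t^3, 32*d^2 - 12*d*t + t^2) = -4*d + t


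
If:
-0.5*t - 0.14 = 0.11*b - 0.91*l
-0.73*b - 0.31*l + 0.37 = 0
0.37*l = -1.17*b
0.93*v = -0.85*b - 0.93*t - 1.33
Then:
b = -1.48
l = 4.67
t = 8.55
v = -8.63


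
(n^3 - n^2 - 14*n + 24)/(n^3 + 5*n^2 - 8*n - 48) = (n - 2)/(n + 4)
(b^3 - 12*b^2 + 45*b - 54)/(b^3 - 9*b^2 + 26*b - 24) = (b^2 - 9*b + 18)/(b^2 - 6*b + 8)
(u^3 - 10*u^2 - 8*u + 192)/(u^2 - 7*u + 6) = (u^2 - 4*u - 32)/(u - 1)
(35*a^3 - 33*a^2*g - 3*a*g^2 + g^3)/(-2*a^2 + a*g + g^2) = (-35*a^2 - 2*a*g + g^2)/(2*a + g)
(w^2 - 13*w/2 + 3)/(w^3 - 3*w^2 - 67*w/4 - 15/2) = 2*(2*w - 1)/(4*w^2 + 12*w + 5)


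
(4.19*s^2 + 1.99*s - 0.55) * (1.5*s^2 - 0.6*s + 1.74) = 6.285*s^4 + 0.471*s^3 + 5.2716*s^2 + 3.7926*s - 0.957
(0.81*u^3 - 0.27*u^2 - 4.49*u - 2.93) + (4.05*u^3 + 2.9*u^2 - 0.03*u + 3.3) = 4.86*u^3 + 2.63*u^2 - 4.52*u + 0.37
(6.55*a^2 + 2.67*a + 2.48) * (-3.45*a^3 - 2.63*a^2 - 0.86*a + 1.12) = -22.5975*a^5 - 26.438*a^4 - 21.2111*a^3 - 1.4826*a^2 + 0.8576*a + 2.7776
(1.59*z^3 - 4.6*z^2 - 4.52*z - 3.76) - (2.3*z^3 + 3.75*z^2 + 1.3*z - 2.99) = -0.71*z^3 - 8.35*z^2 - 5.82*z - 0.77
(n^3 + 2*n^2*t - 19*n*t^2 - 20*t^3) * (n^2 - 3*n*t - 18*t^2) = n^5 - n^4*t - 43*n^3*t^2 + n^2*t^3 + 402*n*t^4 + 360*t^5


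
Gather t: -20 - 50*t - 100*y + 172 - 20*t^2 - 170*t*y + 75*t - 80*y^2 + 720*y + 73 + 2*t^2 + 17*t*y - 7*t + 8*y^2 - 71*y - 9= -18*t^2 + t*(18 - 153*y) - 72*y^2 + 549*y + 216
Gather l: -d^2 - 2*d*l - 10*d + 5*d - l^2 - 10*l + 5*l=-d^2 - 5*d - l^2 + l*(-2*d - 5)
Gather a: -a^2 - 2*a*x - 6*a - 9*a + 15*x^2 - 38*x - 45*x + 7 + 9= -a^2 + a*(-2*x - 15) + 15*x^2 - 83*x + 16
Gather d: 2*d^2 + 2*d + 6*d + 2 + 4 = 2*d^2 + 8*d + 6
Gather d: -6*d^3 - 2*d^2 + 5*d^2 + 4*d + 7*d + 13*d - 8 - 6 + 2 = -6*d^3 + 3*d^2 + 24*d - 12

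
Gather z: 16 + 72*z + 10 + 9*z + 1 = 81*z + 27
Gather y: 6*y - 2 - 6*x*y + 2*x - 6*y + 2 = -6*x*y + 2*x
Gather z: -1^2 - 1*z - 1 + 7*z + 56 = 6*z + 54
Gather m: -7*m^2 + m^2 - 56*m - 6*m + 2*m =-6*m^2 - 60*m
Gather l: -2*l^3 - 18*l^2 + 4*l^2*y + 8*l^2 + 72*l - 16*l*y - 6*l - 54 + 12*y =-2*l^3 + l^2*(4*y - 10) + l*(66 - 16*y) + 12*y - 54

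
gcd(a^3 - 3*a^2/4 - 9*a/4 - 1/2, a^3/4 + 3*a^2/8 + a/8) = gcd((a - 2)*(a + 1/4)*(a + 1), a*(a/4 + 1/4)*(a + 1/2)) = a + 1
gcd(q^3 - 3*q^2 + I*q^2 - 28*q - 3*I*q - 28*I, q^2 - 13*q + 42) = q - 7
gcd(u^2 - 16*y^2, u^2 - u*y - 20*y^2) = u + 4*y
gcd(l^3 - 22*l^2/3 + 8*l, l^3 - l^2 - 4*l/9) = l^2 - 4*l/3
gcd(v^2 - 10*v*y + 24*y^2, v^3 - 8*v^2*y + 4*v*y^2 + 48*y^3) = v^2 - 10*v*y + 24*y^2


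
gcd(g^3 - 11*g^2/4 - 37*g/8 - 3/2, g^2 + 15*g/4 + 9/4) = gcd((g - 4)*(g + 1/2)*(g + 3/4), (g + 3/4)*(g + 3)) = g + 3/4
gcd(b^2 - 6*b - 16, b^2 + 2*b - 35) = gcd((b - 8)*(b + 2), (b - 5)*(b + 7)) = 1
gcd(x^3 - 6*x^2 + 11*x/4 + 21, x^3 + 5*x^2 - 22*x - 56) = x - 4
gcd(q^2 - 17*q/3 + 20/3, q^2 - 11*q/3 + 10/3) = q - 5/3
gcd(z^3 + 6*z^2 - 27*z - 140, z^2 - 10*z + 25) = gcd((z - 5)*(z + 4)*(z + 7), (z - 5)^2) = z - 5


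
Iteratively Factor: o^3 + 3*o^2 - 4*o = (o)*(o^2 + 3*o - 4) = o*(o + 4)*(o - 1)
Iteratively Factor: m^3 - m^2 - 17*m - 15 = (m - 5)*(m^2 + 4*m + 3) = (m - 5)*(m + 3)*(m + 1)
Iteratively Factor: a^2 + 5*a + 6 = (a + 3)*(a + 2)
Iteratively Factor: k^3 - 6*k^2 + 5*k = (k - 5)*(k^2 - k) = (k - 5)*(k - 1)*(k)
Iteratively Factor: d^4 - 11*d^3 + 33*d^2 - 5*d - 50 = (d + 1)*(d^3 - 12*d^2 + 45*d - 50) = (d - 5)*(d + 1)*(d^2 - 7*d + 10) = (d - 5)*(d - 2)*(d + 1)*(d - 5)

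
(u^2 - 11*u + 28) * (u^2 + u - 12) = u^4 - 10*u^3 + 5*u^2 + 160*u - 336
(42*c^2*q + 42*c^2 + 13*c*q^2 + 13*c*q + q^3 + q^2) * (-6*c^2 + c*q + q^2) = -252*c^4*q - 252*c^4 - 36*c^3*q^2 - 36*c^3*q + 49*c^2*q^3 + 49*c^2*q^2 + 14*c*q^4 + 14*c*q^3 + q^5 + q^4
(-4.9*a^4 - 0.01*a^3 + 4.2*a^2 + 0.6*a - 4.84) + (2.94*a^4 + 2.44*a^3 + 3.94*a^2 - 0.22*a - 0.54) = -1.96*a^4 + 2.43*a^3 + 8.14*a^2 + 0.38*a - 5.38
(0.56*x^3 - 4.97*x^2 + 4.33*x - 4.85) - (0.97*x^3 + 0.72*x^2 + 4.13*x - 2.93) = -0.41*x^3 - 5.69*x^2 + 0.2*x - 1.92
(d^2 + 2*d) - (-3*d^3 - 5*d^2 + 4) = 3*d^3 + 6*d^2 + 2*d - 4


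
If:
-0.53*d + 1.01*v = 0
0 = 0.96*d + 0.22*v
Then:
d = 0.00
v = 0.00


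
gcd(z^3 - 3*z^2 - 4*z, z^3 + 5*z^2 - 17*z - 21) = z + 1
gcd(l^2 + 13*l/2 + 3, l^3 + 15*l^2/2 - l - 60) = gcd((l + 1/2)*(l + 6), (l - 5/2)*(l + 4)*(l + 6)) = l + 6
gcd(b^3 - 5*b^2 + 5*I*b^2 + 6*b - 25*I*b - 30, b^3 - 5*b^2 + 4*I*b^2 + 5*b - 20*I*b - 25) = b^2 + b*(-5 - I) + 5*I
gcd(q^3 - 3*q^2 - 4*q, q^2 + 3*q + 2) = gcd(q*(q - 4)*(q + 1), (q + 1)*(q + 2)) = q + 1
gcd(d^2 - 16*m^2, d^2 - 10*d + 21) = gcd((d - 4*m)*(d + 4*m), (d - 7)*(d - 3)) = 1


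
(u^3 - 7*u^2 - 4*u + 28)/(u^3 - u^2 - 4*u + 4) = (u - 7)/(u - 1)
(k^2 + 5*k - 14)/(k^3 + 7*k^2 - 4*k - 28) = 1/(k + 2)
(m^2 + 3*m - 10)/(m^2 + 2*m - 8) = (m + 5)/(m + 4)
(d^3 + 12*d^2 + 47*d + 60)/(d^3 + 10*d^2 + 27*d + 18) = (d^2 + 9*d + 20)/(d^2 + 7*d + 6)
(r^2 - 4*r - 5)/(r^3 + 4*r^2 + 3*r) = (r - 5)/(r*(r + 3))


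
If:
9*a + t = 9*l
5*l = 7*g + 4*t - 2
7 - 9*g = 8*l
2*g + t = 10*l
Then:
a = 433/2907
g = 229/323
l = 25/323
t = -208/323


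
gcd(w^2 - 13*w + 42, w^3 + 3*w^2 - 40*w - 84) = w - 6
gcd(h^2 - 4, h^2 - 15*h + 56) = 1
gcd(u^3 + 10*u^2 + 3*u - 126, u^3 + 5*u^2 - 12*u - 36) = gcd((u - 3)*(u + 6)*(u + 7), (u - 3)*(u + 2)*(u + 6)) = u^2 + 3*u - 18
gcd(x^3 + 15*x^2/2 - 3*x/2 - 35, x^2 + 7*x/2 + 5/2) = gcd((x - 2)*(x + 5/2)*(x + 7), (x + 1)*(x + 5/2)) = x + 5/2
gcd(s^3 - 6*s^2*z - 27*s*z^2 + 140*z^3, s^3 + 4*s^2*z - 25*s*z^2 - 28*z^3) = -s + 4*z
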